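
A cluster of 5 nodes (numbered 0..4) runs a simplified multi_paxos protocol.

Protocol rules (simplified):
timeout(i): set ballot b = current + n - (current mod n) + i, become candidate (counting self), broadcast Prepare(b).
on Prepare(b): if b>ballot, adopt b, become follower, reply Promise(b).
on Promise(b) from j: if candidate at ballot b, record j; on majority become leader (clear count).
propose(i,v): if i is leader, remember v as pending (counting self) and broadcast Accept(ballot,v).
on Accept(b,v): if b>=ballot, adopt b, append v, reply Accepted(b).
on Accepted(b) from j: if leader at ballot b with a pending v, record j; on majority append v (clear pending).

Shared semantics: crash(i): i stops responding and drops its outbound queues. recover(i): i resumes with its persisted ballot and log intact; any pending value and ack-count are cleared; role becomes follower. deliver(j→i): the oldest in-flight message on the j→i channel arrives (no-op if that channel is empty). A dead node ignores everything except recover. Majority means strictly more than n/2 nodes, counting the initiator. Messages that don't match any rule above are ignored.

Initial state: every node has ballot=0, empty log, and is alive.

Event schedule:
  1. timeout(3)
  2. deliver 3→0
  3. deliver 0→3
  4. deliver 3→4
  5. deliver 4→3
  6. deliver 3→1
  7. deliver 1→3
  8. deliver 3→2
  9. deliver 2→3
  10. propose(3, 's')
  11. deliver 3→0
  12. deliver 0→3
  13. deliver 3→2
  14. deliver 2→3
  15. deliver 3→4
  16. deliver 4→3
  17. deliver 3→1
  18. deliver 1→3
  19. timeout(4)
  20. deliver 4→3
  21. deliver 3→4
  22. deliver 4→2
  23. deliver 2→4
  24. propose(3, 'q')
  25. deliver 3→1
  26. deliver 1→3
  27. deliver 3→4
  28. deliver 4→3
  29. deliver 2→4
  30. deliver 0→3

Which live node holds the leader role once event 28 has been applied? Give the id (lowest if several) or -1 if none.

4

after 1 — timeout(3): n3:cand/b8/[-]
after 2 — deliver 3→0: n0:foll/b8/[-]
after 3 — deliver 0→3: ·
after 4 — deliver 3→4: n4:foll/b8/[-]
after 5 — deliver 4→3: n3:lead/b8/[-]
after 6 — deliver 3→1: n1:foll/b8/[-]
after 7 — deliver 1→3: ·
after 8 — deliver 3→2: n2:foll/b8/[-]
after 9 — deliver 2→3: ·
after 10 — propose(3,'s'): ·
after 11 — deliver 3→0: n0:foll/b8/[s]
after 12 — deliver 0→3: ·
after 13 — deliver 3→2: n2:foll/b8/[s]
after 14 — deliver 2→3: n3:lead/b8/[s]
after 15 — deliver 3→4: n4:foll/b8/[s]
after 16 — deliver 4→3: ·
after 17 — deliver 3→1: n1:foll/b8/[s]
after 18 — deliver 1→3: ·
after 19 — timeout(4): n4:cand/b14/[s]
after 20 — deliver 4→3: n3:foll/b14/[s]
after 21 — deliver 3→4: ·
after 22 — deliver 4→2: n2:foll/b14/[s]
after 23 — deliver 2→4: n4:lead/b14/[s]
after 24 — propose(3,'q'): ·
after 25 — deliver 3→1: ·
after 26 — deliver 1→3: ·
after 27 — deliver 3→4: ·
after 28 — deliver 4→3: ·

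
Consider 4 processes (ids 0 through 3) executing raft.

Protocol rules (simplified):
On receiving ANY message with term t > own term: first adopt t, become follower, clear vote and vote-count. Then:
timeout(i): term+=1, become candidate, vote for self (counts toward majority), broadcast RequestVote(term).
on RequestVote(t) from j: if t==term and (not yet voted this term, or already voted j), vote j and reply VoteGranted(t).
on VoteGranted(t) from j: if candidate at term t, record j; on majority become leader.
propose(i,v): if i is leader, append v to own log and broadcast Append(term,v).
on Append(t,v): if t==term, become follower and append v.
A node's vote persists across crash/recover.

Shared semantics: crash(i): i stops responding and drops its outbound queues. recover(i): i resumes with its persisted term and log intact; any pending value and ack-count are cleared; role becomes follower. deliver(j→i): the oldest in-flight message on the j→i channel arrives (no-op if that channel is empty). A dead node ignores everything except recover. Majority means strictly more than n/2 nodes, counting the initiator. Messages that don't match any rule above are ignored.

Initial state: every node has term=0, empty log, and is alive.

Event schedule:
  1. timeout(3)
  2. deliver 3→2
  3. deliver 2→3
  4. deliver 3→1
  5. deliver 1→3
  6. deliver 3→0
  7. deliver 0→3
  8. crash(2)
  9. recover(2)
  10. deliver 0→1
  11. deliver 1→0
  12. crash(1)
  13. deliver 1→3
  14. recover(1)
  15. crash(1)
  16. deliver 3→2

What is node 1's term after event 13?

1

e1 timeout(3): 3[cand,t=1,-]
e2 deliver 3→2: 2[foll,t=1,-]
e3 deliver 2→3: ·
e4 deliver 3→1: 1[foll,t=1,-]
e5 deliver 1→3: 3[lead,t=1,-]
e6 deliver 3→0: 0[foll,t=1,-]
e7 deliver 0→3: ·
e8 crash(2): 2[✗foll,t=1,-]
e9 recover(2): 2[foll,t=1,-]
e10 deliver 0→1: ·
e11 deliver 1→0: ·
e12 crash(1): 1[✗foll,t=1,-]
e13 deliver 1→3: ·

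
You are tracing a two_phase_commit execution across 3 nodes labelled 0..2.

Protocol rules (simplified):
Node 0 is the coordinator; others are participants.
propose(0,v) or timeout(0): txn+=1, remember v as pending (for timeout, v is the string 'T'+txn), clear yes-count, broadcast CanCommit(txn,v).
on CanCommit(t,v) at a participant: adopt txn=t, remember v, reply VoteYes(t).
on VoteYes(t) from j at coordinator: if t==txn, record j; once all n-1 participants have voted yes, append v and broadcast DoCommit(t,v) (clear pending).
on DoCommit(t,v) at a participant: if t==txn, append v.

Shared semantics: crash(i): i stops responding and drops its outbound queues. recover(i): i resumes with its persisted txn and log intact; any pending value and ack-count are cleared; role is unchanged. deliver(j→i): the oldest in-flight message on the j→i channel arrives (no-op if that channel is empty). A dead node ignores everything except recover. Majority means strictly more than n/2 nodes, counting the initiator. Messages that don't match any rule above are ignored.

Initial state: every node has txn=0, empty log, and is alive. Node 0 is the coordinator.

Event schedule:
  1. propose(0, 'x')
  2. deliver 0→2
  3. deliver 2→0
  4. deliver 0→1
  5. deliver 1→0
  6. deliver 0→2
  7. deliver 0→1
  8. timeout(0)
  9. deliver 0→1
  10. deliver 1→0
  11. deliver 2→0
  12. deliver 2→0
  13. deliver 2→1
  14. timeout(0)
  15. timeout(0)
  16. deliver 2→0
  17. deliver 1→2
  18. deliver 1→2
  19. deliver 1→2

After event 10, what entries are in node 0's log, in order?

after 1 — propose(0,'x'): n0:coor/t1/[-]
after 2 — deliver 0→2: n2:part/t1/[-]
after 3 — deliver 2→0: ·
after 4 — deliver 0→1: n1:part/t1/[-]
after 5 — deliver 1→0: n0:coor/t1/[x]
after 6 — deliver 0→2: n2:part/t1/[x]
after 7 — deliver 0→1: n1:part/t1/[x]
after 8 — timeout(0): n0:coor/t2/[x]
after 9 — deliver 0→1: n1:part/t2/[x]
after 10 — deliver 1→0: ·

x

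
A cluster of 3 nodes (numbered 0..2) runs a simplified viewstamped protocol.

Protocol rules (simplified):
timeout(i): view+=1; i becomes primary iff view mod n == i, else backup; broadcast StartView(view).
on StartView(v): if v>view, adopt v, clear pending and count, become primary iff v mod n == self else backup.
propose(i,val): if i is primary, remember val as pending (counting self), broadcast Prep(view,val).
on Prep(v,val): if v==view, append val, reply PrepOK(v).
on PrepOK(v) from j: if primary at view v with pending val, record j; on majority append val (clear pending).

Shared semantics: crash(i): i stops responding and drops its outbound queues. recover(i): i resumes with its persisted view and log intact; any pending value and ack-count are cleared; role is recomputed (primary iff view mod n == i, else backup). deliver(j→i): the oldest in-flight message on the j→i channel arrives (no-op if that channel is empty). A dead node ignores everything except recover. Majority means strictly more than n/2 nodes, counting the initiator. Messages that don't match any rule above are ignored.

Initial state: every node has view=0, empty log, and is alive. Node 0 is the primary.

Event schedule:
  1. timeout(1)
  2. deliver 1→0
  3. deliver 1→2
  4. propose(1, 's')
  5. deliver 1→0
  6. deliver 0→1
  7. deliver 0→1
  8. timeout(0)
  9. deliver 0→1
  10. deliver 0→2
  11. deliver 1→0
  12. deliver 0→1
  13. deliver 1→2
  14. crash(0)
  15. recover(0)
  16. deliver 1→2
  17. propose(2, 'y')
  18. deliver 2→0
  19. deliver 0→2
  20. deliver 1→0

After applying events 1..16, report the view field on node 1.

2

1. timeout(1):  <1:prim v1 ->
2. deliver 1→0:  <0:back v1 ->
3. deliver 1→2:  <2:back v1 ->
4. propose(1,'s'):  nop
5. deliver 1→0:  <0:back v1 s>
6. deliver 0→1:  <1:prim v1 s>
7. deliver 0→1:  nop
8. timeout(0):  <0:back v2 s>
9. deliver 0→1:  <1:back v2 s>
10. deliver 0→2:  <2:prim v2 ->
11. deliver 1→0:  nop
12. deliver 0→1:  nop
13. deliver 1→2:  nop
14. crash(0):  <0:✗back v2 s>
15. recover(0):  <0:back v2 s>
16. deliver 1→2:  nop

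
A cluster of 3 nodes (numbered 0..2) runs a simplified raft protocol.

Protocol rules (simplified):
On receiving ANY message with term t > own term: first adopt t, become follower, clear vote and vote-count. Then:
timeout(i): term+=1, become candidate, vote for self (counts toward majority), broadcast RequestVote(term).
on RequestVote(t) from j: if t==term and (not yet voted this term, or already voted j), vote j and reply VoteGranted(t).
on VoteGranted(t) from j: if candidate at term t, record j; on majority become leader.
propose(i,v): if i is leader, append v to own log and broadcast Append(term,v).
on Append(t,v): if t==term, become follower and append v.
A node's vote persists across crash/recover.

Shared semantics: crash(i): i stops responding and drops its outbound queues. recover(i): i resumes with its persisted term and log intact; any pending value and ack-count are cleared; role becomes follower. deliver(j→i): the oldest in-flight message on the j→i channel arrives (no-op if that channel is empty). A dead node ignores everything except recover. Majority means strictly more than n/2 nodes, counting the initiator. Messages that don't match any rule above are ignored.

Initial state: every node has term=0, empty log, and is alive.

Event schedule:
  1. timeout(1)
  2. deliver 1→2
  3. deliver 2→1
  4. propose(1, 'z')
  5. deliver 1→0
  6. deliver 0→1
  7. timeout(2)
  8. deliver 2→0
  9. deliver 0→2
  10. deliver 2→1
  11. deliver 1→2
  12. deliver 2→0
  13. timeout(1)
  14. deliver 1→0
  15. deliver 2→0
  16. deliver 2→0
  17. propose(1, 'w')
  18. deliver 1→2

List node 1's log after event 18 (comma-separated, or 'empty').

e1 timeout(1): 1[cand,t=1,-]
e2 deliver 1→2: 2[foll,t=1,-]
e3 deliver 2→1: 1[lead,t=1,-]
e4 propose(1,'z'): 1[lead,t=1,z]
e5 deliver 1→0: 0[foll,t=1,-]
e6 deliver 0→1: ·
e7 timeout(2): 2[cand,t=2,-]
e8 deliver 2→0: 0[foll,t=2,-]
e9 deliver 0→2: 2[lead,t=2,-]
e10 deliver 2→1: 1[foll,t=2,z]
e11 deliver 1→2: ·
e12 deliver 2→0: ·
e13 timeout(1): 1[cand,t=3,z]
e14 deliver 1→0: ·
e15 deliver 2→0: ·
e16 deliver 2→0: ·
e17 propose(1,'w'): ·
e18 deliver 1→2: ·

z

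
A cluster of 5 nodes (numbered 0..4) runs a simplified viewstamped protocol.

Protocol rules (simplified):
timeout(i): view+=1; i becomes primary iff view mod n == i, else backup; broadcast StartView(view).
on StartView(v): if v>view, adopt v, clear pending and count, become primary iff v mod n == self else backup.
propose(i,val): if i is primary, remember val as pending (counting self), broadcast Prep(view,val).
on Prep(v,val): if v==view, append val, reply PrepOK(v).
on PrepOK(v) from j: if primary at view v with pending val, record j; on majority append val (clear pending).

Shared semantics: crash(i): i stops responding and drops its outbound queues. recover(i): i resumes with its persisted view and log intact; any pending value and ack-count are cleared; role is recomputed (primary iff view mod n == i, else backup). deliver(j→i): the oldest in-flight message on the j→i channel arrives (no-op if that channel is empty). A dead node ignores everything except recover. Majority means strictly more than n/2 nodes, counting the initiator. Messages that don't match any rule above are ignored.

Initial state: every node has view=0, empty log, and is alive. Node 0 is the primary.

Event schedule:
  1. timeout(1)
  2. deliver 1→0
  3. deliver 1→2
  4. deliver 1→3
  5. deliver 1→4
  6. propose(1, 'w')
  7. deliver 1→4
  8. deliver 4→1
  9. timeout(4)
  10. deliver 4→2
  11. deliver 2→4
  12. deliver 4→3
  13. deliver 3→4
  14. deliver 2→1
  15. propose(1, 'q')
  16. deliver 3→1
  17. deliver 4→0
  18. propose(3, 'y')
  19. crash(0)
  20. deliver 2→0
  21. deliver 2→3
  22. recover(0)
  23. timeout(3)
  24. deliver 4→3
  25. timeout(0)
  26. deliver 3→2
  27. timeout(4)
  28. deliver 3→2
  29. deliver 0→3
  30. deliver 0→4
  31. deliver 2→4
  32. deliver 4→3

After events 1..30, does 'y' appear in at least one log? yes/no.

no

1. timeout(1):  <1:prim v1 ->
2. deliver 1→0:  <0:back v1 ->
3. deliver 1→2:  <2:back v1 ->
4. deliver 1→3:  <3:back v1 ->
5. deliver 1→4:  <4:back v1 ->
6. propose(1,'w'):  nop
7. deliver 1→4:  <4:back v1 w>
8. deliver 4→1:  nop
9. timeout(4):  <4:back v2 w>
10. deliver 4→2:  <2:prim v2 ->
11. deliver 2→4:  nop
12. deliver 4→3:  <3:back v2 ->
13. deliver 3→4:  nop
14. deliver 2→1:  nop
15. propose(1,'q'):  nop
16. deliver 3→1:  nop
17. deliver 4→0:  <0:back v2 ->
18. propose(3,'y'):  nop
19. crash(0):  <0:✗back v2 ->
20. deliver 2→0:  nop
21. deliver 2→3:  nop
22. recover(0):  <0:back v2 ->
23. timeout(3):  <3:prim v3 ->
24. deliver 4→3:  nop
25. timeout(0):  <0:back v3 ->
26. deliver 3→2:  <2:back v3 ->
27. timeout(4):  <4:back v3 w>
28. deliver 3→2:  nop
29. deliver 0→3:  nop
30. deliver 0→4:  nop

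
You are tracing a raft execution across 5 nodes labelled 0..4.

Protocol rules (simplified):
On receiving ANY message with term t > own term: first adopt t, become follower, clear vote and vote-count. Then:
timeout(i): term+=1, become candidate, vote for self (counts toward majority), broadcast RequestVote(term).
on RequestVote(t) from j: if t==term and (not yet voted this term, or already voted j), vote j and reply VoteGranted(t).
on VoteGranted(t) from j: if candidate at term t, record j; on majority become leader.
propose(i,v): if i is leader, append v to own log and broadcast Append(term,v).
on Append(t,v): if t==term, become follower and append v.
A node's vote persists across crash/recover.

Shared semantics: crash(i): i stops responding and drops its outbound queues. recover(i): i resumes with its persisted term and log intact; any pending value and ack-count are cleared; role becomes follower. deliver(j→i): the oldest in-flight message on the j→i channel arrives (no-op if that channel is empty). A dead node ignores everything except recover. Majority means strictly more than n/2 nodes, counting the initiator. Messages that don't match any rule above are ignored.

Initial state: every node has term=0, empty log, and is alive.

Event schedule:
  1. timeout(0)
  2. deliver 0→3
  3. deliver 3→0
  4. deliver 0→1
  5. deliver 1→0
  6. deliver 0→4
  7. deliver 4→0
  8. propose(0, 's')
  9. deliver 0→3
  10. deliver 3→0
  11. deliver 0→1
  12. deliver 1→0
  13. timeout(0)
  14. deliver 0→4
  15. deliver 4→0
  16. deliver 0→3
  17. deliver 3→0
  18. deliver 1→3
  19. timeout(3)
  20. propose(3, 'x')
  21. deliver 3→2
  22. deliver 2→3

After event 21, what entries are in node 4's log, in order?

s

e1 timeout(0): 0[cand,t=1,-]
e2 deliver 0→3: 3[foll,t=1,-]
e3 deliver 3→0: ·
e4 deliver 0→1: 1[foll,t=1,-]
e5 deliver 1→0: 0[lead,t=1,-]
e6 deliver 0→4: 4[foll,t=1,-]
e7 deliver 4→0: ·
e8 propose(0,'s'): 0[lead,t=1,s]
e9 deliver 0→3: 3[foll,t=1,s]
e10 deliver 3→0: ·
e11 deliver 0→1: 1[foll,t=1,s]
e12 deliver 1→0: ·
e13 timeout(0): 0[cand,t=2,s]
e14 deliver 0→4: 4[foll,t=1,s]
e15 deliver 4→0: ·
e16 deliver 0→3: 3[foll,t=2,s]
e17 deliver 3→0: ·
e18 deliver 1→3: ·
e19 timeout(3): 3[cand,t=3,s]
e20 propose(3,'x'): ·
e21 deliver 3→2: 2[foll,t=3,-]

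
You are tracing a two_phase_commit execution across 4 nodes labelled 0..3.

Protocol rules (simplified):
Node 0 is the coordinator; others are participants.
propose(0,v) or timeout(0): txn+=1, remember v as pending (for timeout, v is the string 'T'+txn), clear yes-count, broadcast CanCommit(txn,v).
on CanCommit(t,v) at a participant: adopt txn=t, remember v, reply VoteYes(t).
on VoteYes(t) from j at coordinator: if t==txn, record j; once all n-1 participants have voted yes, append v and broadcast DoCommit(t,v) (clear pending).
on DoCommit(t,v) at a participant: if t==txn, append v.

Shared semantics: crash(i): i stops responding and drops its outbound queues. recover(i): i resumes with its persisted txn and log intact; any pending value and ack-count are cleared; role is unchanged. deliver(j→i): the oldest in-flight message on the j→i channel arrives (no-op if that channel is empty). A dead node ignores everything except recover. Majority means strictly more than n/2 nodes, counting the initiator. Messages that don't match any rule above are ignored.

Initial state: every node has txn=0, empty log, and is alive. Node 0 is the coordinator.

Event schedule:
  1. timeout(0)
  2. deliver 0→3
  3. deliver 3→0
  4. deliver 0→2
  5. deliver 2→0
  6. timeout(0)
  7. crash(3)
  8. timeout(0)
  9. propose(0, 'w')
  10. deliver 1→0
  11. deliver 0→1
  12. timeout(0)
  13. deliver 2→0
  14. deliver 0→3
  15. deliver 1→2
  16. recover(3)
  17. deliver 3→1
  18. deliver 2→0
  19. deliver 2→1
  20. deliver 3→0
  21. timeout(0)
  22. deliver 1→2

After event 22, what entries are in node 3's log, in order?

empty

after 1 — timeout(0): n0:coor/t1/[-]
after 2 — deliver 0→3: n3:part/t1/[-]
after 3 — deliver 3→0: ·
after 4 — deliver 0→2: n2:part/t1/[-]
after 5 — deliver 2→0: ·
after 6 — timeout(0): n0:coor/t2/[-]
after 7 — crash(3): n3:✗part/t1/[-]
after 8 — timeout(0): n0:coor/t3/[-]
after 9 — propose(0,'w'): n0:coor/t4/[-]
after 10 — deliver 1→0: ·
after 11 — deliver 0→1: n1:part/t1/[-]
after 12 — timeout(0): n0:coor/t5/[-]
after 13 — deliver 2→0: ·
after 14 — deliver 0→3: ·
after 15 — deliver 1→2: ·
after 16 — recover(3): n3:part/t1/[-]
after 17 — deliver 3→1: ·
after 18 — deliver 2→0: ·
after 19 — deliver 2→1: ·
after 20 — deliver 3→0: ·
after 21 — timeout(0): n0:coor/t6/[-]
after 22 — deliver 1→2: ·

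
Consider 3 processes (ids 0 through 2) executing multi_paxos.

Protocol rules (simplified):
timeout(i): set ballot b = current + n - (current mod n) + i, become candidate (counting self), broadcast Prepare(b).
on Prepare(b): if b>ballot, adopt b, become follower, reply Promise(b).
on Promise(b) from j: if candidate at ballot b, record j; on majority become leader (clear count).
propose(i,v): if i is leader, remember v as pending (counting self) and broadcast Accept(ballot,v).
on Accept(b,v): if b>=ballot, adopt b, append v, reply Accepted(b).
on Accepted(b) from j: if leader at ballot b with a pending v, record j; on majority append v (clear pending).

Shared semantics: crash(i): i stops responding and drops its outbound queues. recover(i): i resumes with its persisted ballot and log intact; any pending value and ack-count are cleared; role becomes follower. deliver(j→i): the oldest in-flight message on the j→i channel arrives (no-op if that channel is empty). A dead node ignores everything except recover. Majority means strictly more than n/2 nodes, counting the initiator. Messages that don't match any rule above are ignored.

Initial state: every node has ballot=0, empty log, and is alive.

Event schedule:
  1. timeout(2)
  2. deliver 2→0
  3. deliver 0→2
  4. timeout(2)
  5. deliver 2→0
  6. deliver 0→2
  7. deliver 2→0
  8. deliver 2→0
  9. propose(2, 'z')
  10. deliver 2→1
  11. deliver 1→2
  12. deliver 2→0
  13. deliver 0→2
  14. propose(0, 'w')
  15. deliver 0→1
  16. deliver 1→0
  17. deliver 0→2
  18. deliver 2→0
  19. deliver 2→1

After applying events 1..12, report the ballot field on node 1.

5

step 1 timeout(2): 2={cand,b=5,log=-}
step 2 deliver 2→0: 0={foll,b=5,log=-}
step 3 deliver 0→2: 2={lead,b=5,log=-}
step 4 timeout(2): 2={cand,b=8,log=-}
step 5 deliver 2→0: 0={foll,b=8,log=-}
step 6 deliver 0→2: 2={lead,b=8,log=-}
step 7 deliver 2→0: —
step 8 deliver 2→0: —
step 9 propose(2,'z'): —
step 10 deliver 2→1: 1={foll,b=5,log=-}
step 11 deliver 1→2: —
step 12 deliver 2→0: 0={foll,b=8,log=z}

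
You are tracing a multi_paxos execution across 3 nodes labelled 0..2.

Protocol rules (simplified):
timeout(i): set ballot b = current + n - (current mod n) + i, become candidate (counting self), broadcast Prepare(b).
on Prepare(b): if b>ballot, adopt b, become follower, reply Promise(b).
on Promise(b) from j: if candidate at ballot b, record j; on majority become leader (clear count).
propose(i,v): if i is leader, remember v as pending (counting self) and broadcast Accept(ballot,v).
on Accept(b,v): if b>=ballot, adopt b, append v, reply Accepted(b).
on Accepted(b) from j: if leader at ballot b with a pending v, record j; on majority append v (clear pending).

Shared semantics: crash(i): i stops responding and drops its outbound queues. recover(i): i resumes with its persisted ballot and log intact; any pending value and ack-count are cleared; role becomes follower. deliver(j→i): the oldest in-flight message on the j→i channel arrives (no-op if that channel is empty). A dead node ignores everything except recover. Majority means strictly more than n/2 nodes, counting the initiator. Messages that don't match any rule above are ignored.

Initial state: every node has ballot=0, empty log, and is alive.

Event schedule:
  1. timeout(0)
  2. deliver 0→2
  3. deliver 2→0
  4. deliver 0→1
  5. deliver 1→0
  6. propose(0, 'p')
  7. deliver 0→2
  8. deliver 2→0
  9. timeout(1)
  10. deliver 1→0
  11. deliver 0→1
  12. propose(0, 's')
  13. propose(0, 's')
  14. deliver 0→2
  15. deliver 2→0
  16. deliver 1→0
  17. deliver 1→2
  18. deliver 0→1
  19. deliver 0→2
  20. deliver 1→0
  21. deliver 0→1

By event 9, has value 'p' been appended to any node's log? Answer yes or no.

1. timeout(0):  <0:cand b3 ->
2. deliver 0→2:  <2:foll b3 ->
3. deliver 2→0:  <0:lead b3 ->
4. deliver 0→1:  <1:foll b3 ->
5. deliver 1→0:  nop
6. propose(0,'p'):  nop
7. deliver 0→2:  <2:foll b3 p>
8. deliver 2→0:  <0:lead b3 p>
9. timeout(1):  <1:cand b7 ->

yes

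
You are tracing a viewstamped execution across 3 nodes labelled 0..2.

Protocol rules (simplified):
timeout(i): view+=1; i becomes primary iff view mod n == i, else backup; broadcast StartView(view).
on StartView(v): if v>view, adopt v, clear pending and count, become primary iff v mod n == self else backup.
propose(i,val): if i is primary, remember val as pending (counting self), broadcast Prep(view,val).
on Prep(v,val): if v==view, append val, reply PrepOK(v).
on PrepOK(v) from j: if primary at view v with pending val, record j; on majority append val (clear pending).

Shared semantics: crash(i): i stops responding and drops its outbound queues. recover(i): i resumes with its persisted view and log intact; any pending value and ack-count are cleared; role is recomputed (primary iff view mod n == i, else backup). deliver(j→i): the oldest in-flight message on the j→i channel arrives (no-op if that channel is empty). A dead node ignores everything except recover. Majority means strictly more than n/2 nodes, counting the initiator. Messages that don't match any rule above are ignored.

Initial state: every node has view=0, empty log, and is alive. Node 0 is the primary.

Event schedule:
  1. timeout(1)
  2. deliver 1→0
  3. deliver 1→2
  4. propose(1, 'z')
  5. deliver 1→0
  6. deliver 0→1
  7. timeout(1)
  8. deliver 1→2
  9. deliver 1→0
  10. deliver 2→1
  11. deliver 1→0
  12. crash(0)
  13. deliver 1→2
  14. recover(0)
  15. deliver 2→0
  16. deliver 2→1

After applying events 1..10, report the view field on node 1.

2

1. timeout(1):  <1:prim v1 ->
2. deliver 1→0:  <0:back v1 ->
3. deliver 1→2:  <2:back v1 ->
4. propose(1,'z'):  nop
5. deliver 1→0:  <0:back v1 z>
6. deliver 0→1:  <1:prim v1 z>
7. timeout(1):  <1:back v2 z>
8. deliver 1→2:  <2:back v1 z>
9. deliver 1→0:  <0:back v2 z>
10. deliver 2→1:  nop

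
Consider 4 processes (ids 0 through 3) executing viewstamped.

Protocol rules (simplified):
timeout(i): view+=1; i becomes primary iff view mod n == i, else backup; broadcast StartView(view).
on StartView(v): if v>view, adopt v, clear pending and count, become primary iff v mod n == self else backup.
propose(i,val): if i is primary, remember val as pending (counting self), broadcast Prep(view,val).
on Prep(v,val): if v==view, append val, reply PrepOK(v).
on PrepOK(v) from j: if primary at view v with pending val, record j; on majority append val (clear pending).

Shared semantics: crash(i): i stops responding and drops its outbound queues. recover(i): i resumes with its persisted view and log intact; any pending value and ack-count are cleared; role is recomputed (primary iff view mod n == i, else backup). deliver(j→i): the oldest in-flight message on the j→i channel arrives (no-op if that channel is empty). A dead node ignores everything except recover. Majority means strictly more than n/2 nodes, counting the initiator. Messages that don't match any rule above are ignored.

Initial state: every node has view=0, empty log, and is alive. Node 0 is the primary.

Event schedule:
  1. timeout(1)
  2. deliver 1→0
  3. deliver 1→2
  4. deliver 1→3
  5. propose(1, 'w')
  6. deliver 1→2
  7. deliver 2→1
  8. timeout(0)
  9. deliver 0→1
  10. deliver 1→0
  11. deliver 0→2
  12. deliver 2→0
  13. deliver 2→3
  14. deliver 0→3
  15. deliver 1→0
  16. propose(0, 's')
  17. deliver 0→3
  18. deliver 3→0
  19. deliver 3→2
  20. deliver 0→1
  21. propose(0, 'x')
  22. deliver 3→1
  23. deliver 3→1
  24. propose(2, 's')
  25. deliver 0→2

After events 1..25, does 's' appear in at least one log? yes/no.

e1 timeout(1): 1[prim,v=1,-]
e2 deliver 1→0: 0[back,v=1,-]
e3 deliver 1→2: 2[back,v=1,-]
e4 deliver 1→3: 3[back,v=1,-]
e5 propose(1,'w'): ·
e6 deliver 1→2: 2[back,v=1,w]
e7 deliver 2→1: ·
e8 timeout(0): 0[back,v=2,-]
e9 deliver 0→1: 1[back,v=2,-]
e10 deliver 1→0: ·
e11 deliver 0→2: 2[prim,v=2,w]
e12 deliver 2→0: ·
e13 deliver 2→3: ·
e14 deliver 0→3: 3[back,v=2,-]
e15 deliver 1→0: ·
e16 propose(0,'s'): ·
e17 deliver 0→3: ·
e18 deliver 3→0: ·
e19 deliver 3→2: ·
e20 deliver 0→1: ·
e21 propose(0,'x'): ·
e22 deliver 3→1: ·
e23 deliver 3→1: ·
e24 propose(2,'s'): ·
e25 deliver 0→2: ·

no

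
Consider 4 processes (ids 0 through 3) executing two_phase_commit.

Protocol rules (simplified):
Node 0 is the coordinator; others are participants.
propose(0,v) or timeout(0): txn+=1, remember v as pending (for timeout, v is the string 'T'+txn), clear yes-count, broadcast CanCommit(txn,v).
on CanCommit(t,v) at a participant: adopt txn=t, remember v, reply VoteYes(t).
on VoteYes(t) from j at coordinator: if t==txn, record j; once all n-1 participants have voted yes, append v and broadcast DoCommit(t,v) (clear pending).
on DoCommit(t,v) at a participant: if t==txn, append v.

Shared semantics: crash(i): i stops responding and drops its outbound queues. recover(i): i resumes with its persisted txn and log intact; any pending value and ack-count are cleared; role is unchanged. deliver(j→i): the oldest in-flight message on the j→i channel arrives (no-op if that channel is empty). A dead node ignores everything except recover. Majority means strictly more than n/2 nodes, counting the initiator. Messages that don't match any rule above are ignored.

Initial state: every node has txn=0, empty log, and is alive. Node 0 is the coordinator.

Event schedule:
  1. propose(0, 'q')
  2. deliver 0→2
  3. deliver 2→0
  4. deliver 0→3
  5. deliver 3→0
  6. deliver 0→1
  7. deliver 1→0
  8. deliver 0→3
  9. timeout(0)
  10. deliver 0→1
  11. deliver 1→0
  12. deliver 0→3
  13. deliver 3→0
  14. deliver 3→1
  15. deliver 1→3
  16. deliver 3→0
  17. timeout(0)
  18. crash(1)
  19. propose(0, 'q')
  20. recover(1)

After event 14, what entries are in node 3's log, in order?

q

after 1 — propose(0,'q'): n0:coor/t1/[-]
after 2 — deliver 0→2: n2:part/t1/[-]
after 3 — deliver 2→0: ·
after 4 — deliver 0→3: n3:part/t1/[-]
after 5 — deliver 3→0: ·
after 6 — deliver 0→1: n1:part/t1/[-]
after 7 — deliver 1→0: n0:coor/t1/[q]
after 8 — deliver 0→3: n3:part/t1/[q]
after 9 — timeout(0): n0:coor/t2/[q]
after 10 — deliver 0→1: n1:part/t1/[q]
after 11 — deliver 1→0: ·
after 12 — deliver 0→3: n3:part/t2/[q]
after 13 — deliver 3→0: ·
after 14 — deliver 3→1: ·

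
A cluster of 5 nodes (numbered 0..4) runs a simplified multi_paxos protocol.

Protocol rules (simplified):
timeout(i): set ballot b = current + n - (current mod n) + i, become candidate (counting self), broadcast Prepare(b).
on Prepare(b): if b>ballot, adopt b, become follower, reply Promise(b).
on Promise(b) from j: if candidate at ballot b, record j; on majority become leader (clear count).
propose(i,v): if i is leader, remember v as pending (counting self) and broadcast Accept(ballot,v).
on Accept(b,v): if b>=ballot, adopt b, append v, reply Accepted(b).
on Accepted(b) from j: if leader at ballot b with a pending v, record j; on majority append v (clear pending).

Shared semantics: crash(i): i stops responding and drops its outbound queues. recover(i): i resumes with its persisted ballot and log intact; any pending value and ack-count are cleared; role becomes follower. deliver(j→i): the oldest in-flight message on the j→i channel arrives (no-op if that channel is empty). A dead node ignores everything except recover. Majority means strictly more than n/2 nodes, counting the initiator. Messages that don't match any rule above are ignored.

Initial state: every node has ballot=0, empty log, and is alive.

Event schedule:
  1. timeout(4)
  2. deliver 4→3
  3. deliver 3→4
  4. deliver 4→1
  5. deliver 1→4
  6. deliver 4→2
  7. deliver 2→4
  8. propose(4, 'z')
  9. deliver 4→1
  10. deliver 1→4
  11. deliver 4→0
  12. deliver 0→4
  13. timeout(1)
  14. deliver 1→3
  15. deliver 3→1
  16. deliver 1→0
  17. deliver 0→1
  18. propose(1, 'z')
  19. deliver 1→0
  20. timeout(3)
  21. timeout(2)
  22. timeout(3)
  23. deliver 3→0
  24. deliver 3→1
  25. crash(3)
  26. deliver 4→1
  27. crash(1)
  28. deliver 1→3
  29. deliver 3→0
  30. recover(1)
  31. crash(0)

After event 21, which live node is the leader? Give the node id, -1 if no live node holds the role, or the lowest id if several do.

step 1 timeout(4): 4={cand,b=9,log=-}
step 2 deliver 4→3: 3={foll,b=9,log=-}
step 3 deliver 3→4: —
step 4 deliver 4→1: 1={foll,b=9,log=-}
step 5 deliver 1→4: 4={lead,b=9,log=-}
step 6 deliver 4→2: 2={foll,b=9,log=-}
step 7 deliver 2→4: —
step 8 propose(4,'z'): —
step 9 deliver 4→1: 1={foll,b=9,log=z}
step 10 deliver 1→4: —
step 11 deliver 4→0: 0={foll,b=9,log=-}
step 12 deliver 0→4: —
step 13 timeout(1): 1={cand,b=11,log=z}
step 14 deliver 1→3: 3={foll,b=11,log=-}
step 15 deliver 3→1: —
step 16 deliver 1→0: 0={foll,b=11,log=-}
step 17 deliver 0→1: 1={lead,b=11,log=z}
step 18 propose(1,'z'): —
step 19 deliver 1→0: 0={foll,b=11,log=z}
step 20 timeout(3): 3={cand,b=18,log=-}
step 21 timeout(2): 2={cand,b=12,log=-}

1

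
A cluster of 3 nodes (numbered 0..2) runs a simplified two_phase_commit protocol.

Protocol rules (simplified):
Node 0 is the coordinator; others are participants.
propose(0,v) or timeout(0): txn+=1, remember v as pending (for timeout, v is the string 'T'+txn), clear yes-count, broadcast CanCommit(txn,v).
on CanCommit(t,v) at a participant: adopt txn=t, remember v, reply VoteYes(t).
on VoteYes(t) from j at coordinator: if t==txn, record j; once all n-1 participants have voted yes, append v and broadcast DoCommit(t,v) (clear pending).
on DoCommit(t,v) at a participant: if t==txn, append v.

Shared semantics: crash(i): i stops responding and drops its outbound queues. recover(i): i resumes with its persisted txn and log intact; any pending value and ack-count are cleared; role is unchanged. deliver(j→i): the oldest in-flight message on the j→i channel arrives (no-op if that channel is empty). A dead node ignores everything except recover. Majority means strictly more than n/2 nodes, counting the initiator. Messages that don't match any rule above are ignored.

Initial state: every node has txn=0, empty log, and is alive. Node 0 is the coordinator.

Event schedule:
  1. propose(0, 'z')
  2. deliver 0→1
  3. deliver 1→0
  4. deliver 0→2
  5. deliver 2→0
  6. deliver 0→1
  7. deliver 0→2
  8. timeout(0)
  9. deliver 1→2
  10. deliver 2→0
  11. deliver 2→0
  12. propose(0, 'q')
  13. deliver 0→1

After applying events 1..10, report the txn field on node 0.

step 1 propose(0,'z'): 0={coor,t=1,log=-}
step 2 deliver 0→1: 1={part,t=1,log=-}
step 3 deliver 1→0: —
step 4 deliver 0→2: 2={part,t=1,log=-}
step 5 deliver 2→0: 0={coor,t=1,log=z}
step 6 deliver 0→1: 1={part,t=1,log=z}
step 7 deliver 0→2: 2={part,t=1,log=z}
step 8 timeout(0): 0={coor,t=2,log=z}
step 9 deliver 1→2: —
step 10 deliver 2→0: —

2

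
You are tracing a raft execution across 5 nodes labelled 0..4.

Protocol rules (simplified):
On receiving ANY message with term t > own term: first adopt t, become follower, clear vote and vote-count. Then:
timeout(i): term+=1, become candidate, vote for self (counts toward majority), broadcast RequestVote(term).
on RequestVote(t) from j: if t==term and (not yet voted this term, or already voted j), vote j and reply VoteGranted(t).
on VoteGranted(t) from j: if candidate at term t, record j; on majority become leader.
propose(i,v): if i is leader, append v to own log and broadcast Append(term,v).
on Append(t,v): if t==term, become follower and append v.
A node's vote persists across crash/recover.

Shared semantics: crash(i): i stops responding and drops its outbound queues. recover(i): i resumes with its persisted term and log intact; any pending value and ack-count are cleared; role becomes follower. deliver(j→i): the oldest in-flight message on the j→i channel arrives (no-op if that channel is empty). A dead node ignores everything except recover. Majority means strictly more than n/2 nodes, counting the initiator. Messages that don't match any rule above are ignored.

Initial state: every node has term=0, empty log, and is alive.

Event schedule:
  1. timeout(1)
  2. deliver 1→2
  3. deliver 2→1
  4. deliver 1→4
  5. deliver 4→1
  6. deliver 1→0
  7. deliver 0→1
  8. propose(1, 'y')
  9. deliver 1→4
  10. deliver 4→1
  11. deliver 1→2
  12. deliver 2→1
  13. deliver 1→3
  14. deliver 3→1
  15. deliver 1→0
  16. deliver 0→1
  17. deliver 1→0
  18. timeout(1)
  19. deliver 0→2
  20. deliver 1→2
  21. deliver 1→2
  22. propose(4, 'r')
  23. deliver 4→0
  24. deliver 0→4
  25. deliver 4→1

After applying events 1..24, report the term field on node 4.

[1] timeout(1) → N1(cand t1 [-])
[2] deliver 1→2 → N2(foll t1 [-])
[3] deliver 2→1 → ∅
[4] deliver 1→4 → N4(foll t1 [-])
[5] deliver 4→1 → N1(lead t1 [-])
[6] deliver 1→0 → N0(foll t1 [-])
[7] deliver 0→1 → ∅
[8] propose(1,'y') → N1(lead t1 [y])
[9] deliver 1→4 → N4(foll t1 [y])
[10] deliver 4→1 → ∅
[11] deliver 1→2 → N2(foll t1 [y])
[12] deliver 2→1 → ∅
[13] deliver 1→3 → N3(foll t1 [-])
[14] deliver 3→1 → ∅
[15] deliver 1→0 → N0(foll t1 [y])
[16] deliver 0→1 → ∅
[17] deliver 1→0 → ∅
[18] timeout(1) → N1(cand t2 [y])
[19] deliver 0→2 → ∅
[20] deliver 1→2 → N2(foll t2 [y])
[21] deliver 1→2 → ∅
[22] propose(4,'r') → ∅
[23] deliver 4→0 → ∅
[24] deliver 0→4 → ∅

1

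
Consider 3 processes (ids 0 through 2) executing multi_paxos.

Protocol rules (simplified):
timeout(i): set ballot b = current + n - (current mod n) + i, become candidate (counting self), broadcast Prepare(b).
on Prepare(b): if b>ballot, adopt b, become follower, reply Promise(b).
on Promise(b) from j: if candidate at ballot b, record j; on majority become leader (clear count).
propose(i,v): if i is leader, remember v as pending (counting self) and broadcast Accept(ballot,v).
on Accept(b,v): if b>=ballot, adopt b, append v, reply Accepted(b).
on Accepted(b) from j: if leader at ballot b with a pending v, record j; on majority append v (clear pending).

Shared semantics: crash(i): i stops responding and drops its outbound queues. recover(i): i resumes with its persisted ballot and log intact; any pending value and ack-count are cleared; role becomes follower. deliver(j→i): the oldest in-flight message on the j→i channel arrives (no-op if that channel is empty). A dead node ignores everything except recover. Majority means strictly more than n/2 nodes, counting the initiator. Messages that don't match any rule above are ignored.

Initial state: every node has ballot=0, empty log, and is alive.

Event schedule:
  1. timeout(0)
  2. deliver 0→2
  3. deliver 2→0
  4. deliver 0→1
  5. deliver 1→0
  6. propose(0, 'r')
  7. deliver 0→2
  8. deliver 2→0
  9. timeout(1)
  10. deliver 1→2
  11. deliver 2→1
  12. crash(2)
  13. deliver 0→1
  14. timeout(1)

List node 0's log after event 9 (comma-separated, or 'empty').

step 1 timeout(0): 0={cand,b=3,log=-}
step 2 deliver 0→2: 2={foll,b=3,log=-}
step 3 deliver 2→0: 0={lead,b=3,log=-}
step 4 deliver 0→1: 1={foll,b=3,log=-}
step 5 deliver 1→0: —
step 6 propose(0,'r'): —
step 7 deliver 0→2: 2={foll,b=3,log=r}
step 8 deliver 2→0: 0={lead,b=3,log=r}
step 9 timeout(1): 1={cand,b=7,log=-}

r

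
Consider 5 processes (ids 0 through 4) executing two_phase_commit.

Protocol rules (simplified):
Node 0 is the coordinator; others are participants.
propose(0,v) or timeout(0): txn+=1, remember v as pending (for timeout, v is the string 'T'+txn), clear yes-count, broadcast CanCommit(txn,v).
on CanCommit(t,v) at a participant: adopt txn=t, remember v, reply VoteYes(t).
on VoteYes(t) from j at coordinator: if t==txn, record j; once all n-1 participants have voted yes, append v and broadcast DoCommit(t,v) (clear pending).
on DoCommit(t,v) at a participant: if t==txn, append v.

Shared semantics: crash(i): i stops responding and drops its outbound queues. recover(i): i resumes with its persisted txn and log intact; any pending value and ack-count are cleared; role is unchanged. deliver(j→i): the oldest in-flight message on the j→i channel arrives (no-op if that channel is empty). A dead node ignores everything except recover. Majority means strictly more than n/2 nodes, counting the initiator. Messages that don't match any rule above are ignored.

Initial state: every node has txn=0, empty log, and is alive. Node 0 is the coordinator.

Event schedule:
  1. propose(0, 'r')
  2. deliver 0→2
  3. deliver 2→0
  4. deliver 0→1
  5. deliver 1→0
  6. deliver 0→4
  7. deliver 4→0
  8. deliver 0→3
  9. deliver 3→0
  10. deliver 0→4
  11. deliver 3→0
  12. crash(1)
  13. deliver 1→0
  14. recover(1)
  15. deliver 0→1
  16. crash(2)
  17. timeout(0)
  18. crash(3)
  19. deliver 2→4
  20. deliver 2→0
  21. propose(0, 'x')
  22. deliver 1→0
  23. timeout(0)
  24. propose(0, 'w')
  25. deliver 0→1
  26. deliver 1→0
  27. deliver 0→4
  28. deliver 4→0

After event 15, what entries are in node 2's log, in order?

empty

step 1 propose(0,'r'): 0={coor,t=1,log=-}
step 2 deliver 0→2: 2={part,t=1,log=-}
step 3 deliver 2→0: —
step 4 deliver 0→1: 1={part,t=1,log=-}
step 5 deliver 1→0: —
step 6 deliver 0→4: 4={part,t=1,log=-}
step 7 deliver 4→0: —
step 8 deliver 0→3: 3={part,t=1,log=-}
step 9 deliver 3→0: 0={coor,t=1,log=r}
step 10 deliver 0→4: 4={part,t=1,log=r}
step 11 deliver 3→0: —
step 12 crash(1): 1={✗part,t=1,log=-}
step 13 deliver 1→0: —
step 14 recover(1): 1={part,t=1,log=-}
step 15 deliver 0→1: 1={part,t=1,log=r}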